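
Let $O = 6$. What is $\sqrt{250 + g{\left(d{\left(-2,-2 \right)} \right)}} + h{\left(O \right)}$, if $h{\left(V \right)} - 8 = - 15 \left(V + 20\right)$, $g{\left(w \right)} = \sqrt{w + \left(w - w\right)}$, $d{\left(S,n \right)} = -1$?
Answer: $-382 + \sqrt{250 + i} \approx -366.19 + 0.031623 i$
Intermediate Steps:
$g{\left(w \right)} = \sqrt{w}$ ($g{\left(w \right)} = \sqrt{w + 0} = \sqrt{w}$)
$h{\left(V \right)} = -292 - 15 V$ ($h{\left(V \right)} = 8 - 15 \left(V + 20\right) = 8 - 15 \left(20 + V\right) = 8 - \left(300 + 15 V\right) = -292 - 15 V$)
$\sqrt{250 + g{\left(d{\left(-2,-2 \right)} \right)}} + h{\left(O \right)} = \sqrt{250 + \sqrt{-1}} - 382 = \sqrt{250 + i} - 382 = -382 + \sqrt{250 + i}$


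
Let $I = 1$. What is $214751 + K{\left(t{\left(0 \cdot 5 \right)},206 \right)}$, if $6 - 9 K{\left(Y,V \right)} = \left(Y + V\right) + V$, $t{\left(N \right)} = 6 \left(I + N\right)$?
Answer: $\frac{1932347}{9} \approx 2.1471 \cdot 10^{5}$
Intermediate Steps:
$t{\left(N \right)} = 6 + 6 N$ ($t{\left(N \right)} = 6 \left(1 + N\right) = 6 + 6 N$)
$K{\left(Y,V \right)} = \frac{2}{3} - \frac{2 V}{9} - \frac{Y}{9}$ ($K{\left(Y,V \right)} = \frac{2}{3} - \frac{\left(Y + V\right) + V}{9} = \frac{2}{3} - \frac{\left(V + Y\right) + V}{9} = \frac{2}{3} - \frac{Y + 2 V}{9} = \frac{2}{3} - \left(\frac{Y}{9} + \frac{2 V}{9}\right) = \frac{2}{3} - \frac{2 V}{9} - \frac{Y}{9}$)
$214751 + K{\left(t{\left(0 \cdot 5 \right)},206 \right)} = 214751 - \left(\frac{406}{9} + \frac{6 + 6 \cdot 0 \cdot 5}{9}\right) = 214751 - \left(\frac{406}{9} + \frac{6 + 6 \cdot 0}{9}\right) = 214751 - \left(\frac{406}{9} + \frac{6 + 0}{9}\right) = 214751 - \frac{412}{9} = \frac{1932347}{9}$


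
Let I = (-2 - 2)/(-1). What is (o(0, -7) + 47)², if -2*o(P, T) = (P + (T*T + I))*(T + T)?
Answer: 174724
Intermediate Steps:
I = 4 (I = -4*(-1) = 4)
o(P, T) = -T*(4 + P + T²) (o(P, T) = -(P + (T*T + 4))*(T + T)/2 = -(P + (T² + 4))*2*T/2 = -(P + (4 + T²))*2*T/2 = -(4 + P + T²)*2*T/2 = -T*(4 + P + T²))
(o(0, -7) + 47)² = (-1*(-7)*(4 + 0 + (-7)²) + 47)² = (-1*(-7)*(4 + 0 + 49) + 47)² = (-1*(-7)*53 + 47)² = (371 + 47)² = 418² = 174724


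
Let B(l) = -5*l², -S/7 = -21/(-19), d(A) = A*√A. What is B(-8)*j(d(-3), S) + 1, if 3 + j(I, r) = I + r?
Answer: 65299/19 + 960*I*√3 ≈ 3436.8 + 1662.8*I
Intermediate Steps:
d(A) = A^(3/2)
S = -147/19 (S = -(-147)/(-19) = -(-147)*(-1)/19 = -7*21/19 = -147/19 ≈ -7.7368)
j(I, r) = -3 + I + r (j(I, r) = -3 + (I + r) = -3 + I + r)
B(-8)*j(d(-3), S) + 1 = (-5*(-8)²)*(-3 + (-3)^(3/2) - 147/19) + 1 = (-5*64)*(-3 - 3*I*√3 - 147/19) + 1 = -320*(-204/19 - 3*I*√3) + 1 = (65280/19 + 960*I*√3) + 1 = 65299/19 + 960*I*√3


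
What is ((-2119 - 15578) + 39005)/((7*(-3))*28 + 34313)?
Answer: 21308/33725 ≈ 0.63182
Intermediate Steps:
((-2119 - 15578) + 39005)/((7*(-3))*28 + 34313) = (-17697 + 39005)/(-21*28 + 34313) = 21308/(-588 + 34313) = 21308/33725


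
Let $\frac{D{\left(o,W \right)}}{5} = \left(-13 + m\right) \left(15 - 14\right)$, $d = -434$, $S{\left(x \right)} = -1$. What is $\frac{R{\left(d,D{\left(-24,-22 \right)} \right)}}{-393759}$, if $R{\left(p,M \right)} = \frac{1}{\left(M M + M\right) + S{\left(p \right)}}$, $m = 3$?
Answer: $- \frac{1}{964315791} \approx -1.037 \cdot 10^{-9}$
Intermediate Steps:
$D{\left(o,W \right)} = -50$ ($D{\left(o,W \right)} = 5 \left(-13 + 3\right) \left(15 - 14\right) = 5 \left(\left(-10\right) 1\right) = 5 \left(-10\right) = -50$)
$R{\left(p,M \right)} = \frac{1}{-1 + M + M^{2}}$ ($R{\left(p,M \right)} = \frac{1}{\left(M M + M\right) - 1} = \frac{1}{\left(M^{2} + M\right) - 1} = \frac{1}{\left(M + M^{2}\right) - 1} = \frac{1}{-1 + M + M^{2}}$)
$\frac{R{\left(d,D{\left(-24,-22 \right)} \right)}}{-393759} = \frac{1}{\left(-1 - 50 + \left(-50\right)^{2}\right) \left(-393759\right)} = \frac{1}{-1 - 50 + 2500} \left(- \frac{1}{393759}\right) = \frac{1}{2449} \left(- \frac{1}{393759}\right) = - \frac{1}{964315791}$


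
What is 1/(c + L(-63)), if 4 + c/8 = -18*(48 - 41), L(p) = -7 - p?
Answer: -1/984 ≈ -0.0010163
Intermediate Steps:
c = -1040 (c = -32 + 8*(-18*(48 - 41)) = -32 + 8*(-18*7) = -32 + 8*(-126) = -32 - 1008 = -1040)
1/(c + L(-63)) = 1/(-1040 + (-7 - 1*(-63))) = 1/(-1040 + (-7 + 63)) = 1/(-1040 + 56) = 1/(-984) = -1/984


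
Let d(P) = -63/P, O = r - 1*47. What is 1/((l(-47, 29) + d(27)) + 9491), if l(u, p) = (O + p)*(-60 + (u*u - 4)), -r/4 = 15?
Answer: -3/473464 ≈ -6.3363e-6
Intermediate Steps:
r = -60 (r = -4*15 = -60)
O = -107 (O = -60 - 1*47 = -60 - 47 = -107)
l(u, p) = (-107 + p)*(-64 + u**2) (l(u, p) = (-107 + p)*(-60 + (u*u - 4)) = (-107 + p)*(-60 + (u**2 - 4)) = (-107 + p)*(-60 + (-4 + u**2)) = (-107 + p)*(-64 + u**2))
1/((l(-47, 29) + d(27)) + 9491) = 1/(((6848 - 107*(-47)**2 - 64*29 + 29*(-47)**2) - 63/27) + 9491) = 1/(((6848 - 107*2209 - 1856 + 29*2209) - 63*1/27) + 9491) = 1/(((6848 - 236363 - 1856 + 64061) - 7/3) + 9491) = 1/((-167310 - 7/3) + 9491) = 1/(-501937/3 + 9491) = 1/(-473464/3) = -3/473464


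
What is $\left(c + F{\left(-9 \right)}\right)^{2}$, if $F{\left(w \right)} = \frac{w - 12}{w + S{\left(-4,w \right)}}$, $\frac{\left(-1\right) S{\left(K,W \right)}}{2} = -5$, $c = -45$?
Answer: $4356$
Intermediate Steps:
$S{\left(K,W \right)} = 10$ ($S{\left(K,W \right)} = \left(-2\right) \left(-5\right) = 10$)
$F{\left(w \right)} = \frac{-12 + w}{10 + w}$ ($F{\left(w \right)} = \frac{w - 12}{w + 10} = \frac{-12 + w}{10 + w}$)
$\left(c + F{\left(-9 \right)}\right)^{2} = \left(-45 + \frac{-12 - 9}{10 - 9}\right)^{2} = \left(-45 + 1^{-1} \left(-21\right)\right)^{2} = \left(-45 + 1 \left(-21\right)\right)^{2} = \left(-45 - 21\right)^{2} = \left(-66\right)^{2} = 4356$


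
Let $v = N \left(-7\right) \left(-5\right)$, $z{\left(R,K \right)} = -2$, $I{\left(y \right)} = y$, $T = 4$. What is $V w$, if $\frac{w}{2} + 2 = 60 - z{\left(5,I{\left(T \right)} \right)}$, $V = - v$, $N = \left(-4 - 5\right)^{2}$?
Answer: $-340200$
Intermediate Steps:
$N = 81$ ($N = \left(-9\right)^{2} = 81$)
$v = 2835$ ($v = 81 \left(-7\right) \left(-5\right) = \left(-567\right) \left(-5\right) = 2835$)
$V = -2835$ ($V = \left(-1\right) 2835 = -2835$)
$w = 120$ ($w = -4 + 2 \left(60 - -2\right) = -4 + 2 \left(60 + 2\right) = -4 + 2 \cdot 62 = -4 + 124 = 120$)
$V w = \left(-2835\right) 120 = -340200$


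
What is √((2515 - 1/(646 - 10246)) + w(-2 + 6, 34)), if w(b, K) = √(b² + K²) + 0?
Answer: √(144864006 + 115200*√293)/240 ≈ 50.490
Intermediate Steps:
w(b, K) = √(K² + b²) (w(b, K) = √(K² + b²) + 0 = √(K² + b²))
√((2515 - 1/(646 - 10246)) + w(-2 + 6, 34)) = √((2515 - 1/(646 - 10246)) + √(34² + (-2 + 6)²)) = √((2515 - 1/(-9600)) + √(1156 + 4²)) = √((2515 - 1*(-1/9600)) + √(1156 + 16)) = √((2515 + 1/9600) + √1172) = √(24144001/9600 + 2*√293)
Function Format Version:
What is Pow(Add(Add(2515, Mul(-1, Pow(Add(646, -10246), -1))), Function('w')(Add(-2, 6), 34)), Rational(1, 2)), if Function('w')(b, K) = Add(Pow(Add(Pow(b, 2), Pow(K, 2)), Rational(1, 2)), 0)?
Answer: Mul(Rational(1, 240), Pow(Add(144864006, Mul(115200, Pow(293, Rational(1, 2)))), Rational(1, 2))) ≈ 50.490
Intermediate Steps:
Function('w')(b, K) = Pow(Add(Pow(K, 2), Pow(b, 2)), Rational(1, 2)) (Function('w')(b, K) = Add(Pow(Add(Pow(K, 2), Pow(b, 2)), Rational(1, 2)), 0) = Pow(Add(Pow(K, 2), Pow(b, 2)), Rational(1, 2)))
Pow(Add(Add(2515, Mul(-1, Pow(Add(646, -10246), -1))), Function('w')(Add(-2, 6), 34)), Rational(1, 2)) = Pow(Add(Add(2515, Mul(-1, Pow(Add(646, -10246), -1))), Pow(Add(Pow(34, 2), Pow(Add(-2, 6), 2)), Rational(1, 2))), Rational(1, 2)) = Pow(Add(Add(2515, Mul(-1, Pow(-9600, -1))), Pow(Add(1156, Pow(4, 2)), Rational(1, 2))), Rational(1, 2)) = Pow(Add(Add(2515, Mul(-1, Rational(-1, 9600))), Pow(Add(1156, 16), Rational(1, 2))), Rational(1, 2)) = Pow(Add(Add(2515, Rational(1, 9600)), Pow(1172, Rational(1, 2))), Rational(1, 2)) = Pow(Add(Rational(24144001, 9600), Mul(2, Pow(293, Rational(1, 2)))), Rational(1, 2))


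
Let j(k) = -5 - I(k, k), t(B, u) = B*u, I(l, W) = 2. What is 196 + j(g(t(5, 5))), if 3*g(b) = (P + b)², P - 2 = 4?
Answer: 189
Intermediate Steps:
P = 6 (P = 2 + 4 = 6)
g(b) = (6 + b)²/3
j(k) = -7 (j(k) = -5 - 1*2 = -5 - 2 = -7)
196 + j(g(t(5, 5))) = 196 - 7 = 189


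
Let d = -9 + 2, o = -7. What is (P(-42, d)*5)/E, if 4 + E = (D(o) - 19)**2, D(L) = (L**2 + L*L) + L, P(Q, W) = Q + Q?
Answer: -3/37 ≈ -0.081081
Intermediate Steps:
d = -7
P(Q, W) = 2*Q
D(L) = L + 2*L**2 (D(L) = (L**2 + L**2) + L = 2*L**2 + L = L + 2*L**2)
E = 5180 (E = -4 + (-7*(1 + 2*(-7)) - 19)**2 = -4 + (-7*(1 - 14) - 19)**2 = -4 + (-7*(-13) - 19)**2 = -4 + (91 - 19)**2 = -4 + 72**2 = -4 + 5184 = 5180)
(P(-42, d)*5)/E = ((2*(-42))*5)/5180 = -84*5*(1/5180) = -420*1/5180 = -3/37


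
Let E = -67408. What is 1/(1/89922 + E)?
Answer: -89922/6061462175 ≈ -1.4835e-5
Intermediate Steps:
1/(1/89922 + E) = 1/(1/89922 - 67408) = 1/(-6061462175/89922) = -89922/6061462175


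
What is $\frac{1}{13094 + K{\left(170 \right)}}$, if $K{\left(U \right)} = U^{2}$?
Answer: $\frac{1}{41994} \approx 2.3813 \cdot 10^{-5}$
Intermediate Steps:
$\frac{1}{13094 + K{\left(170 \right)}} = \frac{1}{13094 + 170^{2}} = \frac{1}{13094 + 28900} = \frac{1}{41994}$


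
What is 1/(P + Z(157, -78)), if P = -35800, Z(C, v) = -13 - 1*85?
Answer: -1/35898 ≈ -2.7857e-5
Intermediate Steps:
Z(C, v) = -98 (Z(C, v) = -13 - 85 = -98)
1/(P + Z(157, -78)) = 1/(-35800 - 98) = 1/(-35898) = -1/35898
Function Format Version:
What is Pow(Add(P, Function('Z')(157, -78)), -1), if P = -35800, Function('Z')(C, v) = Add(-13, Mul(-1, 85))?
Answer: Rational(-1, 35898) ≈ -2.7857e-5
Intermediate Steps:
Function('Z')(C, v) = -98 (Function('Z')(C, v) = Add(-13, -85) = -98)
Pow(Add(P, Function('Z')(157, -78)), -1) = Pow(Add(-35800, -98), -1) = Pow(-35898, -1) = Rational(-1, 35898)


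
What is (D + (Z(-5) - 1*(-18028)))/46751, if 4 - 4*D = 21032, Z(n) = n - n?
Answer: 12771/46751 ≈ 0.27317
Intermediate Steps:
Z(n) = 0
D = -5257 (D = 1 - ¼*21032 = 1 - 5258 = -5257)
(D + (Z(-5) - 1*(-18028)))/46751 = (-5257 + (0 - 1*(-18028)))/46751 = (-5257 + (0 + 18028))*(1/46751) = (-5257 + 18028)*(1/46751) = 12771*(1/46751) = 12771/46751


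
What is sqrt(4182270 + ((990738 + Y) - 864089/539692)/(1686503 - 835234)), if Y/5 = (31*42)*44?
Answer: sqrt(220687547647603434002127979489)/229711534574 ≈ 2045.1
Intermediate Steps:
Y = 286440 (Y = 5*((31*42)*44) = 5*(1302*44) = 5*57288 = 286440)
sqrt(4182270 + ((990738 + Y) - 864089/539692)/(1686503 - 835234)) = sqrt(4182270 + ((990738 + 286440) - 864089/539692)/(1686503 - 835234)) = sqrt(4182270 + (1277178 - 864089*1/539692)/851269) = sqrt(4182270 + (1277178 - 864089/539692)*(1/851269)) = sqrt(4182270 + (689281885087/539692)*(1/851269)) = sqrt(4182270 + 689281885087/459423069148) = sqrt(1921432008687491047/459423069148) = sqrt(220687547647603434002127979489)/229711534574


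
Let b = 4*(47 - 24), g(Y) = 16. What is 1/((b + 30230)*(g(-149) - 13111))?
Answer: -1/397066590 ≈ -2.5185e-9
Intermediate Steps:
b = 92 (b = 4*23 = 92)
1/((b + 30230)*(g(-149) - 13111)) = 1/((92 + 30230)*(16 - 13111)) = 1/(30322*(-13095)) = 1/(-397066590) = -1/397066590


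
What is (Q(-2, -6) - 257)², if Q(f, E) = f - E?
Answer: 64009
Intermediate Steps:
(Q(-2, -6) - 257)² = ((-2 - 1*(-6)) - 257)² = ((-2 + 6) - 257)² = (4 - 257)² = (-253)² = 64009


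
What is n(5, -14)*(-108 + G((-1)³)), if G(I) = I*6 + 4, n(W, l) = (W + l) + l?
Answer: 2530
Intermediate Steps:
n(W, l) = W + 2*l
G(I) = 4 + 6*I (G(I) = 6*I + 4 = 4 + 6*I)
n(5, -14)*(-108 + G((-1)³)) = (5 + 2*(-14))*(-108 + (4 + 6*(-1)³)) = (5 - 28)*(-108 + (4 + 6*(-1))) = -23*(-108 + (4 - 6)) = -23*(-108 - 2) = -23*(-110) = 2530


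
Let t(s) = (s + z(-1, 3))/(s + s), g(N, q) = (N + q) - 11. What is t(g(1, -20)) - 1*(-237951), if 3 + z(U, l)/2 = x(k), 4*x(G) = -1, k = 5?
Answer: 28554193/120 ≈ 2.3795e+5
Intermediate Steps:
x(G) = -¼ (x(G) = (¼)*(-1) = -¼)
z(U, l) = -13/2 (z(U, l) = -6 + 2*(-¼) = -6 - ½ = -13/2)
g(N, q) = -11 + N + q
t(s) = (-13/2 + s)/(2*s) (t(s) = (s - 13/2)/(s + s) = (-13/2 + s)/((2*s)) = (-13/2 + s)*(1/(2*s)) = (-13/2 + s)/(2*s))
t(g(1, -20)) - 1*(-237951) = (-13 + 2*(-11 + 1 - 20))/(4*(-11 + 1 - 20)) - 1*(-237951) = (¼)*(-13 + 2*(-30))/(-30) + 237951 = (¼)*(-1/30)*(-13 - 60) + 237951 = (¼)*(-1/30)*(-73) + 237951 = 73/120 + 237951 = 28554193/120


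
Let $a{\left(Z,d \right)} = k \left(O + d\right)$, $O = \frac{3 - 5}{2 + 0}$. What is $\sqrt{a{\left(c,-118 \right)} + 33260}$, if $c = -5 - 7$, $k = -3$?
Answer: $\sqrt{33617} \approx 183.35$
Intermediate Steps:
$c = -12$ ($c = -5 - 7 = -12$)
$O = -1$ ($O = - \frac{2}{2} = \left(-2\right) \frac{1}{2} = -1$)
$a{\left(Z,d \right)} = 3 - 3 d$ ($a{\left(Z,d \right)} = - 3 \left(-1 + d\right) = 3 - 3 d$)
$\sqrt{a{\left(c,-118 \right)} + 33260} = \sqrt{\left(3 - -354\right) + 33260} = \sqrt{\left(3 + 354\right) + 33260} = \sqrt{357 + 33260} = \sqrt{33617}$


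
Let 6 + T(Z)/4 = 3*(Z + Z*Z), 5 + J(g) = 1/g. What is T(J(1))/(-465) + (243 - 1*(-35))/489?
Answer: 4706/15159 ≈ 0.31044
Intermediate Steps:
J(g) = -5 + 1/g
T(Z) = -24 + 12*Z + 12*Z² (T(Z) = -24 + 4*(3*(Z + Z*Z)) = -24 + 4*(3*(Z + Z²)) = -24 + 4*(3*Z + 3*Z²) = -24 + (12*Z + 12*Z²) = -24 + 12*Z + 12*Z²)
T(J(1))/(-465) + (243 - 1*(-35))/489 = (-24 + 12*(-5 + 1/1) + 12*(-5 + 1/1)²)/(-465) + (243 - 1*(-35))/489 = (-24 + 12*(-5 + 1) + 12*(-5 + 1)²)*(-1/465) + (243 + 35)*(1/489) = (-24 + 12*(-4) + 12*(-4)²)*(-1/465) + 278*(1/489) = (-24 - 48 + 12*16)*(-1/465) + 278/489 = (-24 - 48 + 192)*(-1/465) + 278/489 = 120*(-1/465) + 278/489 = -8/31 + 278/489 = 4706/15159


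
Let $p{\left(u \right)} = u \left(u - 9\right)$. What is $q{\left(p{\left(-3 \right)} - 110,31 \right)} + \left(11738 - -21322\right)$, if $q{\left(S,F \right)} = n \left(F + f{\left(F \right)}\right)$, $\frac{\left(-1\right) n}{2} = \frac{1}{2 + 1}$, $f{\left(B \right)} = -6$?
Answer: $\frac{99130}{3} \approx 33043.0$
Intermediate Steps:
$p{\left(u \right)} = u \left(-9 + u\right)$
$n = - \frac{2}{3}$ ($n = - \frac{2}{2 + 1} = - \frac{2}{3} \approx -0.66667$)
$q{\left(S,F \right)} = 4 - \frac{2 F}{3}$ ($q{\left(S,F \right)} = - \frac{2 \left(F - 6\right)}{3} = - \frac{2 \left(-6 + F\right)}{3} = 4 - \frac{2 F}{3}$)
$q{\left(p{\left(-3 \right)} - 110,31 \right)} + \left(11738 - -21322\right) = \left(4 - \frac{62}{3}\right) + \left(11738 - -21322\right) = \left(4 - \frac{62}{3}\right) + \left(11738 + 21322\right) = - \frac{50}{3} + 33060 = \frac{99130}{3}$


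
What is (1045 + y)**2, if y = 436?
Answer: 2193361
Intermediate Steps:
(1045 + y)**2 = (1045 + 436)**2 = 1481**2 = 2193361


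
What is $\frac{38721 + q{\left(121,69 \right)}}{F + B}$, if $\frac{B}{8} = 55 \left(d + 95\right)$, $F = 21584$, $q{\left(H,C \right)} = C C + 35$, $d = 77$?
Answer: $\frac{43517}{97264} \approx 0.44741$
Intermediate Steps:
$q{\left(H,C \right)} = 35 + C^{2}$ ($q{\left(H,C \right)} = C^{2} + 35 = 35 + C^{2}$)
$B = 75680$ ($B = 8 \cdot 55 \left(77 + 95\right) = 8 \cdot 55 \cdot 172 = 8 \cdot 9460 = 75680$)
$\frac{38721 + q{\left(121,69 \right)}}{F + B} = \frac{38721 + \left(35 + 69^{2}\right)}{21584 + 75680} = \frac{38721 + \left(35 + 4761\right)}{97264} = \left(38721 + 4796\right) \frac{1}{97264} = 43517 \cdot \frac{1}{97264} = \frac{43517}{97264}$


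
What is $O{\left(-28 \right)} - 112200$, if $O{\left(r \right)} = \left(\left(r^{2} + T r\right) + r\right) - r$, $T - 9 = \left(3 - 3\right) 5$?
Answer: $-111668$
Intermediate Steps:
$T = 9$ ($T = 9 + \left(3 - 3\right) 5 = 9 + 0 \cdot 5 = 9 + 0 = 9$)
$O{\left(r \right)} = r^{2} + 9 r$ ($O{\left(r \right)} = \left(\left(r^{2} + 9 r\right) + r\right) - r = \left(r^{2} + 10 r\right) - r = r^{2} + 9 r$)
$O{\left(-28 \right)} - 112200 = - 28 \left(9 - 28\right) - 112200 = \left(-28\right) \left(-19\right) - 112200 = 532 - 112200 = -111668$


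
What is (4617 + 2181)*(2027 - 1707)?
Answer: 2175360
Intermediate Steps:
(4617 + 2181)*(2027 - 1707) = 6798*320 = 2175360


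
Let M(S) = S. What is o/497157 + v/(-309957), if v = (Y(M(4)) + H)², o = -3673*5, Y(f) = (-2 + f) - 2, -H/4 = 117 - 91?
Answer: -1229956713/17121921361 ≈ -0.071835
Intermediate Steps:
H = -104 (H = -4*(117 - 91) = -4*26 = -104)
Y(f) = -4 + f
o = -18365
v = 10816 (v = ((-4 + 4) - 104)² = (0 - 104)² = (-104)² = 10816)
o/497157 + v/(-309957) = -18365/497157 + 10816/(-309957) = -18365*1/497157 + 10816*(-1/309957) = -18365/497157 - 10816/309957 = -1229956713/17121921361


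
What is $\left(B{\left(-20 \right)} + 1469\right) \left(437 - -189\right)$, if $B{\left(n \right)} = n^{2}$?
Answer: $1169994$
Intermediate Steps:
$\left(B{\left(-20 \right)} + 1469\right) \left(437 - -189\right) = \left(\left(-20\right)^{2} + 1469\right) \left(437 - -189\right) = \left(400 + 1469\right) \left(437 + 189\right) = 1869 \cdot 626 = 1169994$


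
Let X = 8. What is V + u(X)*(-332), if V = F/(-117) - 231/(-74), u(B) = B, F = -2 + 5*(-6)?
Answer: -22966253/8658 ≈ -2652.6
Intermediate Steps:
F = -32 (F = -2 - 30 = -32)
V = 29395/8658 (V = -32/(-117) - 231/(-74) = -32*(-1/117) - 231*(-1/74) = 32/117 + 231/74 = 29395/8658 ≈ 3.3951)
V + u(X)*(-332) = 29395/8658 + 8*(-332) = 29395/8658 - 2656 = -22966253/8658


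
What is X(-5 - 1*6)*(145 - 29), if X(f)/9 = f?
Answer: -11484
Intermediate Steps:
X(f) = 9*f
X(-5 - 1*6)*(145 - 29) = (9*(-5 - 1*6))*(145 - 29) = (9*(-5 - 6))*116 = (9*(-11))*116 = -99*116 = -11484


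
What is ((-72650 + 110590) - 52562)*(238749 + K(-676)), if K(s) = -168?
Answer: -3488531382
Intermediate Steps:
((-72650 + 110590) - 52562)*(238749 + K(-676)) = ((-72650 + 110590) - 52562)*(238749 - 168) = (37940 - 52562)*238581 = -14622*238581 = -3488531382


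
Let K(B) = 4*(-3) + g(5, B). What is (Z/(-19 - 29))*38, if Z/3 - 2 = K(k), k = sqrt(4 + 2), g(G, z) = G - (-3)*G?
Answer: -95/4 ≈ -23.750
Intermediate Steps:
g(G, z) = 4*G (g(G, z) = G + 3*G = 4*G)
k = sqrt(6) ≈ 2.4495
K(B) = 8 (K(B) = 4*(-3) + 4*5 = -12 + 20 = 8)
Z = 30 (Z = 6 + 3*8 = 6 + 24 = 30)
(Z/(-19 - 29))*38 = (30/(-19 - 29))*38 = (30/(-48))*38 = -1/48*30*38 = -5/8*38 = -95/4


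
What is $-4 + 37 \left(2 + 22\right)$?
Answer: $884$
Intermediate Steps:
$-4 + 37 \left(2 + 22\right) = -4 + 37 \cdot 24 = -4 + 888 = 884$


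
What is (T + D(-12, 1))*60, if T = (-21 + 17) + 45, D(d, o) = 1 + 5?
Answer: 2820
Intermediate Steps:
D(d, o) = 6
T = 41 (T = -4 + 45 = 41)
(T + D(-12, 1))*60 = (41 + 6)*60 = 47*60 = 2820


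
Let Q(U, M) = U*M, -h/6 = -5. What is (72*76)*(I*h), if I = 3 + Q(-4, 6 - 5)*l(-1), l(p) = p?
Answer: 1149120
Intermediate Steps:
h = 30 (h = -6*(-5) = 30)
Q(U, M) = M*U
I = 7 (I = 3 + ((6 - 5)*(-4))*(-1) = 3 + (1*(-4))*(-1) = 3 - 4*(-1) = 3 + 4 = 7)
(72*76)*(I*h) = (72*76)*(7*30) = 5472*210 = 1149120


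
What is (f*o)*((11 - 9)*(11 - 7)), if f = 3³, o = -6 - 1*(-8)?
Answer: 432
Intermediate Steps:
o = 2 (o = -6 + 8 = 2)
f = 27
(f*o)*((11 - 9)*(11 - 7)) = (27*2)*((11 - 9)*(11 - 7)) = 54*(2*4) = 54*8 = 432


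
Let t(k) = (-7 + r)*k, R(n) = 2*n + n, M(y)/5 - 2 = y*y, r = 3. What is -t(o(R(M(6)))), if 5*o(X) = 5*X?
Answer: 2280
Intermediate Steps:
M(y) = 10 + 5*y² (M(y) = 10 + 5*(y*y) = 10 + 5*y²)
R(n) = 3*n
o(X) = X (o(X) = (5*X)/5 = X)
t(k) = -4*k (t(k) = (-7 + 3)*k = -4*k)
-t(o(R(M(6)))) = -(-4)*3*(10 + 5*6²) = -(-4)*3*(10 + 5*36) = -(-4)*3*(10 + 180) = -(-4)*3*190 = -(-4)*570 = -1*(-2280) = 2280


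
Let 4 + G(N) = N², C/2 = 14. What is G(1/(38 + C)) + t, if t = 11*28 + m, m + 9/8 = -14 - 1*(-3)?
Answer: 2542817/8712 ≈ 291.88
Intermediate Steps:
m = -97/8 (m = -9/8 + (-14 - 1*(-3)) = -9/8 + (-14 + 3) = -9/8 - 11 = -97/8 ≈ -12.125)
C = 28 (C = 2*14 = 28)
G(N) = -4 + N²
t = 2367/8 (t = 11*28 - 97/8 = 308 - 97/8 = 2367/8 ≈ 295.88)
G(1/(38 + C)) + t = (-4 + (1/(38 + 28))²) + 2367/8 = (-4 + (1/66)²) + 2367/8 = (-4 + 1/4356) + 2367/8 = -17423/4356 + 2367/8 = 2542817/8712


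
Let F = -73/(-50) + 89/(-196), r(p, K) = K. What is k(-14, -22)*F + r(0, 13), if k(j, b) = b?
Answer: -22369/2450 ≈ -9.1302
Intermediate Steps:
F = 4929/4900 (F = -73*(-1/50) + 89*(-1/196) = 73/50 - 89/196 = 4929/4900 ≈ 1.0059)
k(-14, -22)*F + r(0, 13) = -22*4929/4900 + 13 = -54219/2450 + 13 = -22369/2450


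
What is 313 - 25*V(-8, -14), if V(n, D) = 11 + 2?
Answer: -12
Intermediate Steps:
V(n, D) = 13
313 - 25*V(-8, -14) = 313 - 25*13 = 313 - 325 = -12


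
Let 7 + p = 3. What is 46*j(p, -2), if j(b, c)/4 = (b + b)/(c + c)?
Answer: 368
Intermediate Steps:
p = -4 (p = -7 + 3 = -4)
j(b, c) = 4*b/c (j(b, c) = 4*((b + b)/(c + c)) = 4*((2*b)/((2*c))) = 4*((2*b)*(1/(2*c))) = 4*(b/c) = 4*b/c)
46*j(p, -2) = 46*(4*(-4)/(-2)) = 46*(4*(-4)*(-½)) = 46*8 = 368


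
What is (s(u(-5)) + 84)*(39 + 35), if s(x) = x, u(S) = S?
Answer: 5846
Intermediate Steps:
(s(u(-5)) + 84)*(39 + 35) = (-5 + 84)*(39 + 35) = 79*74 = 5846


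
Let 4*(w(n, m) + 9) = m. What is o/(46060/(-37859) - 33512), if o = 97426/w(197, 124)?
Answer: -1844225467/13956545548 ≈ -0.13214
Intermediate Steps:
w(n, m) = -9 + m/4
o = 48713/11 (o = 97426/(-9 + (¼)*124) = 97426/(-9 + 31) = 97426/22 = 97426*(1/22) = 48713/11 ≈ 4428.5)
o/(46060/(-37859) - 33512) = 48713/(11*(46060/(-37859) - 33512)) = 48713/(11*(46060*(-1/37859) - 33512)) = 48713/(11*(-46060/37859 - 33512)) = 48713/(11*(-1268776868/37859)) = (48713/11)*(-37859/1268776868) = -1844225467/13956545548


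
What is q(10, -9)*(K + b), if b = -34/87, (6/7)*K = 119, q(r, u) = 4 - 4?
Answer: 0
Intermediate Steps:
q(r, u) = 0
K = 833/6 (K = (7/6)*119 = 833/6 ≈ 138.83)
b = -34/87 (b = -34*1/87 = -34/87 ≈ -0.39080)
q(10, -9)*(K + b) = 0*(833/6 - 34/87) = 0*(24089/174) = 0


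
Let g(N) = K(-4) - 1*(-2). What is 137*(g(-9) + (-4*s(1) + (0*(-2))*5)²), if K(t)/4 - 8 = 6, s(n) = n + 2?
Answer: 27674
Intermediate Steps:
s(n) = 2 + n
K(t) = 56 (K(t) = 32 + 4*6 = 32 + 24 = 56)
g(N) = 58 (g(N) = 56 - 1*(-2) = 56 + 2 = 58)
137*(g(-9) + (-4*s(1) + (0*(-2))*5)²) = 137*(58 + (-4*(2 + 1) + (0*(-2))*5)²) = 137*(58 + (-4*3 + 0*5)²) = 137*(58 + (-12 + 0)²) = 137*(58 + (-12)²) = 137*(58 + 144) = 137*202 = 27674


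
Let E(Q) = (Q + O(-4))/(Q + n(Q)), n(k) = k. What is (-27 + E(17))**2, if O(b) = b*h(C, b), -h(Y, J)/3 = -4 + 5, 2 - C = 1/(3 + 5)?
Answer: 790321/1156 ≈ 683.67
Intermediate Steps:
C = 15/8 (C = 2 - 1/(3 + 5) = 2 - 1/8 = 15/8 ≈ 1.8750)
h(Y, J) = -3 (h(Y, J) = -3*(-4 + 5) = -3*1 = -3)
O(b) = -3*b (O(b) = b*(-3) = -3*b)
E(Q) = (12 + Q)/(2*Q) (E(Q) = (Q - 3*(-4))/(Q + Q) = (Q + 12)/((2*Q)) = (12 + Q)*(1/(2*Q)) = (12 + Q)/(2*Q))
(-27 + E(17))**2 = (-27 + (1/2)*(12 + 17)/17)**2 = (-27 + (1/2)*(1/17)*29)**2 = (-27 + 29/34)**2 = (-889/34)**2 = 790321/1156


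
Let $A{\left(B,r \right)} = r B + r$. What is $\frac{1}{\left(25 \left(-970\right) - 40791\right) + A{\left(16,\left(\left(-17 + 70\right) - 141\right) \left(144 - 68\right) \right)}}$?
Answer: $- \frac{1}{178737} \approx -5.5948 \cdot 10^{-6}$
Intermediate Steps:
$A{\left(B,r \right)} = r + B r$ ($A{\left(B,r \right)} = B r + r = r + B r$)
$\frac{1}{\left(25 \left(-970\right) - 40791\right) + A{\left(16,\left(\left(-17 + 70\right) - 141\right) \left(144 - 68\right) \right)}} = \frac{1}{\left(25 \left(-970\right) - 40791\right) + \left(\left(-17 + 70\right) - 141\right) \left(144 - 68\right) \left(1 + 16\right)} = \frac{1}{\left(-24250 - 40791\right) + \left(53 - 141\right) 76 \cdot 17} = \frac{1}{-65041 + \left(-88\right) 76 \cdot 17} = \frac{1}{-65041 - 113696} = \frac{1}{-178737} = - \frac{1}{178737}$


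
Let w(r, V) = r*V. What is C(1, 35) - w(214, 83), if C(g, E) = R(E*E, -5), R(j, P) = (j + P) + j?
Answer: -15317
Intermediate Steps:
R(j, P) = P + 2*j (R(j, P) = (P + j) + j = P + 2*j)
C(g, E) = -5 + 2*E² (C(g, E) = -5 + 2*(E*E) = -5 + 2*E²)
w(r, V) = V*r
C(1, 35) - w(214, 83) = (-5 + 2*35²) - 83*214 = (-5 + 2*1225) - 1*17762 = (-5 + 2450) - 17762 = 2445 - 17762 = -15317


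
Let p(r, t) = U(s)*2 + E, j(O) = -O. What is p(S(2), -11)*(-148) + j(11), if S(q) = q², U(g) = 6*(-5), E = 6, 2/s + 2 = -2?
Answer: 7981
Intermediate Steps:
s = -½ (s = 2/(-2 - 2) = 2/(-4) = 2*(-¼) = -½ ≈ -0.50000)
U(g) = -30
p(r, t) = -54 (p(r, t) = -30*2 + 6 = -60 + 6 = -54)
p(S(2), -11)*(-148) + j(11) = -54*(-148) - 1*11 = 7992 - 11 = 7981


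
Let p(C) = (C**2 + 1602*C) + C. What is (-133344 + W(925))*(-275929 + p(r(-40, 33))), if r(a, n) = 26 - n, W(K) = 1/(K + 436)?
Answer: 52103429120483/1361 ≈ 3.8283e+10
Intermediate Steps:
W(K) = 1/(436 + K)
p(C) = C**2 + 1603*C
(-133344 + W(925))*(-275929 + p(r(-40, 33))) = (-133344 + 1/(436 + 925))*(-275929 + (26 - 1*33)*(1603 + (26 - 1*33))) = (-133344 + 1/1361)*(-275929 + (26 - 33)*(1603 + (26 - 33))) = (-133344 + 1/1361)*(-275929 - 7*(1603 - 7)) = -181481183*(-275929 - 7*1596)/1361 = -181481183*(-275929 - 11172)/1361 = -181481183/1361*(-287101) = 52103429120483/1361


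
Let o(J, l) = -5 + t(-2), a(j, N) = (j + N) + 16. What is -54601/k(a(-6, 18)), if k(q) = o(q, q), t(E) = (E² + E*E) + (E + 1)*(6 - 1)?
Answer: 54601/2 ≈ 27301.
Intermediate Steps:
t(E) = 5 + 2*E² + 5*E (t(E) = (E² + E²) + (1 + E)*5 = 2*E² + (5 + 5*E) = 5 + 2*E² + 5*E)
a(j, N) = 16 + N + j (a(j, N) = (N + j) + 16 = 16 + N + j)
o(J, l) = -2 (o(J, l) = -5 + (5 + 2*(-2)² + 5*(-2)) = -5 + (5 + 2*4 - 10) = -5 + (5 + 8 - 10) = -5 + 3 = -2)
k(q) = -2
-54601/k(a(-6, 18)) = -54601/(-2) = -54601*(-½) = 54601/2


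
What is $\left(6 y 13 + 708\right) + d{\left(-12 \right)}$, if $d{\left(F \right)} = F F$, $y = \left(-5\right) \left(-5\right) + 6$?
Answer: $3270$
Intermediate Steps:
$y = 31$ ($y = 25 + 6 = 31$)
$d{\left(F \right)} = F^{2}$
$\left(6 y 13 + 708\right) + d{\left(-12 \right)} = \left(6 \cdot 31 \cdot 13 + 708\right) + \left(-12\right)^{2} = \left(186 \cdot 13 + 708\right) + 144 = \left(2418 + 708\right) + 144 = 3126 + 144 = 3270$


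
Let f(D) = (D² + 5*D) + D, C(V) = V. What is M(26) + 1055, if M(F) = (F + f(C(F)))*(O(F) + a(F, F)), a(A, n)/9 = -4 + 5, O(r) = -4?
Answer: 5345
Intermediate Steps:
f(D) = D² + 6*D
a(A, n) = 9 (a(A, n) = 9*(-4 + 5) = 9*1 = 9)
M(F) = 5*F + 5*F*(6 + F) (M(F) = (F + F*(6 + F))*(-4 + 9) = (F + F*(6 + F))*5 = 5*F + 5*F*(6 + F))
M(26) + 1055 = 5*26*(7 + 26) + 1055 = 5*26*33 + 1055 = 4290 + 1055 = 5345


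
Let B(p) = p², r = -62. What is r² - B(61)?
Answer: 123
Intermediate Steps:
r² - B(61) = (-62)² - 1*61² = 3844 - 1*3721 = 3844 - 3721 = 123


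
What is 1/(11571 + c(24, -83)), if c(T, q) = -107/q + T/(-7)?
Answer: 581/6721508 ≈ 8.6439e-5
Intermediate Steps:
c(T, q) = -107/q - T/7 (c(T, q) = -107/q + T*(-⅐) = -107/q - T/7)
1/(11571 + c(24, -83)) = 1/(11571 + (-107/(-83) - ⅐*24)) = 1/(11571 + (-107*(-1/83) - 24/7)) = 1/(11571 + (107/83 - 24/7)) = 1/(11571 - 1243/581) = 1/(6721508/581) = 581/6721508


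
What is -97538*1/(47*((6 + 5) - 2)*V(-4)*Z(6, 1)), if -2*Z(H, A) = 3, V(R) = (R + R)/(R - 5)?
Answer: 48769/282 ≈ 172.94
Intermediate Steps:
V(R) = 2*R/(-5 + R) (V(R) = (2*R)/(-5 + R) = 2*R/(-5 + R))
Z(H, A) = -3/2 (Z(H, A) = -½*3 = -3/2)
-97538*1/(47*((6 + 5) - 2)*V(-4)*Z(6, 1)) = -97538*(-3/(188*((6 + 5) - 2))) = -97538*(-3/(188*(11 - 2))) = -97538/(((9*(2*(-4)*(-⅑)))*(-3/2))*47) = -97538/(((9*(8/9))*(-3/2))*47) = -97538/((8*(-3/2))*47) = -97538/((-12*47)) = -97538/(-564) = -97538*(-1/564) = 48769/282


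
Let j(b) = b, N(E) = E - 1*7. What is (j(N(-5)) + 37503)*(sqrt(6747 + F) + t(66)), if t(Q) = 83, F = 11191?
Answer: 3111753 + 37491*sqrt(17938) ≈ 8.1330e+6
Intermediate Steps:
N(E) = -7 + E (N(E) = E - 7 = -7 + E)
(j(N(-5)) + 37503)*(sqrt(6747 + F) + t(66)) = ((-7 - 5) + 37503)*(sqrt(6747 + 11191) + 83) = (-12 + 37503)*(sqrt(17938) + 83) = 37491*(83 + sqrt(17938)) = 3111753 + 37491*sqrt(17938)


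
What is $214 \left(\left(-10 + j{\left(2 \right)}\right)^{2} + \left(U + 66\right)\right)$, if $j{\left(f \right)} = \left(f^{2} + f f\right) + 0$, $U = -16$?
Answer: $11556$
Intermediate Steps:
$j{\left(f \right)} = 2 f^{2}$ ($j{\left(f \right)} = \left(f^{2} + f^{2}\right) + 0 = 2 f^{2} + 0 = 2 f^{2}$)
$214 \left(\left(-10 + j{\left(2 \right)}\right)^{2} + \left(U + 66\right)\right) = 214 \left(\left(-10 + 2 \cdot 2^{2}\right)^{2} + \left(-16 + 66\right)\right) = 214 \left(\left(-10 + 2 \cdot 4\right)^{2} + 50\right) = 214 \left(\left(-10 + 8\right)^{2} + 50\right) = 214 \left(\left(-2\right)^{2} + 50\right) = 214 \left(4 + 50\right) = 214 \cdot 54 = 11556$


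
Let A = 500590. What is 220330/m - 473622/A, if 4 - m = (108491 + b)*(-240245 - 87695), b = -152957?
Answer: -1726637892001273/1824923376055310 ≈ -0.94614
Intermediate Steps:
m = -14582180036 (m = 4 - (108491 - 152957)*(-240245 - 87695) = 4 - (-44466)*(-327940) = 4 - 1*14582180040 = 4 - 14582180040 = -14582180036)
220330/m - 473622/A = 220330/(-14582180036) - 473622/500590 = 220330*(-1/14582180036) - 473622*1/500590 = -110165/7291090018 - 236811/250295 = -1726637892001273/1824923376055310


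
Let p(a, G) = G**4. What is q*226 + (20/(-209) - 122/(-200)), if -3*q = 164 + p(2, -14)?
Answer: -60742913251/20900 ≈ -2.9064e+6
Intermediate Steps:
q = -12860 (q = -(164 + (-14)**4)/3 = -(164 + 38416)/3 = -1/3*38580 = -12860)
q*226 + (20/(-209) - 122/(-200)) = -12860*226 + (20/(-209) - 122/(-200)) = -2906360 + (20*(-1/209) - 122*(-1/200)) = -2906360 + (-20/209 + 61/100) = -2906360 + 10749/20900 = -60742913251/20900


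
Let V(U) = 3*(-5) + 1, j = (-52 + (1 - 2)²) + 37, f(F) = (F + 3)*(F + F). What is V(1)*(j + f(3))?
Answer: -308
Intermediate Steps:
f(F) = 2*F*(3 + F) (f(F) = (3 + F)*(2*F) = 2*F*(3 + F))
j = -14 (j = (-52 + (-1)²) + 37 = (-52 + 1) + 37 = -51 + 37 = -14)
V(U) = -14 (V(U) = -15 + 1 = -14)
V(1)*(j + f(3)) = -14*(-14 + 2*3*(3 + 3)) = -14*(-14 + 2*3*6) = -14*(-14 + 36) = -14*22 = -308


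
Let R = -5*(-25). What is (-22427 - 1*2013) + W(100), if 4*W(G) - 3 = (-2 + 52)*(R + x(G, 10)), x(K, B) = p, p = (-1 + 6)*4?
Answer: -90507/4 ≈ -22627.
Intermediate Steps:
p = 20 (p = 5*4 = 20)
x(K, B) = 20
R = 125
W(G) = 7253/4 (W(G) = 3/4 + ((-2 + 52)*(125 + 20))/4 = 3/4 + (50*145)/4 = 3/4 + (1/4)*7250 = 3/4 + 3625/2 = 7253/4)
(-22427 - 1*2013) + W(100) = (-22427 - 1*2013) + 7253/4 = (-22427 - 2013) + 7253/4 = -24440 + 7253/4 = -90507/4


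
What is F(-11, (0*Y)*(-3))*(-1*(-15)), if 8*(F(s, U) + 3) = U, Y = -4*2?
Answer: -45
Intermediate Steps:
Y = -8
F(s, U) = -3 + U/8
F(-11, (0*Y)*(-3))*(-1*(-15)) = (-3 + ((0*(-8))*(-3))/8)*(-1*(-15)) = (-3 + (0*(-3))/8)*15 = (-3 + (1/8)*0)*15 = (-3 + 0)*15 = -3*15 = -45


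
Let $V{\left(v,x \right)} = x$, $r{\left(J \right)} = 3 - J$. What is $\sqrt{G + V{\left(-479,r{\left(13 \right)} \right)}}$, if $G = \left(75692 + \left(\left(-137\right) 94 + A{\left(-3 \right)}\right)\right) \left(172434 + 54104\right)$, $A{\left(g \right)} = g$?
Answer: $2 \sqrt{3557269577} \approx 1.1929 \cdot 10^{5}$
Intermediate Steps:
$G = 14229078318$ ($G = \left(75692 - 12881\right) \left(172434 + 54104\right) = \left(75692 - 12881\right) 226538 = 62811 \cdot 226538 = 14229078318$)
$\sqrt{G + V{\left(-479,r{\left(13 \right)} \right)}} = \sqrt{14229078318 + \left(3 - 13\right)} = \sqrt{14229078318 - 10} = \sqrt{14229078308} = 2 \sqrt{3557269577}$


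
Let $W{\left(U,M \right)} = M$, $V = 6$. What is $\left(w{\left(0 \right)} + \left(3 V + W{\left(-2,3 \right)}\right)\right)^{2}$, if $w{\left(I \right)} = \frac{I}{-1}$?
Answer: $441$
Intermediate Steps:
$w{\left(I \right)} = - I$ ($w{\left(I \right)} = I \left(-1\right) = - I$)
$\left(w{\left(0 \right)} + \left(3 V + W{\left(-2,3 \right)}\right)\right)^{2} = \left(\left(-1\right) 0 + \left(3 \cdot 6 + 3\right)\right)^{2} = \left(0 + \left(18 + 3\right)\right)^{2} = \left(0 + 21\right)^{2} = 21^{2} = 441$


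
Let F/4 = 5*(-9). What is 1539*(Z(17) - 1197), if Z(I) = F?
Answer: -2119203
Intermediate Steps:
F = -180 (F = 4*(5*(-9)) = 4*(-45) = -180)
Z(I) = -180
1539*(Z(17) - 1197) = 1539*(-180 - 1197) = 1539*(-1377) = -2119203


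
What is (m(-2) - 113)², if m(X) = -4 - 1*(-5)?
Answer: 12544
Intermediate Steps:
m(X) = 1 (m(X) = -4 + 5 = 1)
(m(-2) - 113)² = (1 - 113)² = (-112)² = 12544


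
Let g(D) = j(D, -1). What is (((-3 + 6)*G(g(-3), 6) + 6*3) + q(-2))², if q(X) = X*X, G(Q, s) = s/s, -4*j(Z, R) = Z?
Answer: 625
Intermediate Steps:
j(Z, R) = -Z/4
g(D) = -D/4
G(Q, s) = 1
q(X) = X²
(((-3 + 6)*G(g(-3), 6) + 6*3) + q(-2))² = (((-3 + 6)*1 + 6*3) + (-2)²)² = ((3*1 + 18) + 4)² = ((3 + 18) + 4)² = (21 + 4)² = 25² = 625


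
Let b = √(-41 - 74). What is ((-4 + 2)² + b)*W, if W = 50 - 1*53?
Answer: -12 - 3*I*√115 ≈ -12.0 - 32.171*I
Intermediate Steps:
b = I*√115 (b = √(-115) = I*√115 ≈ 10.724*I)
W = -3 (W = 50 - 53 = -3)
((-4 + 2)² + b)*W = ((-4 + 2)² + I*√115)*(-3) = ((-2)² + I*√115)*(-3) = (4 + I*√115)*(-3) = -12 - 3*I*√115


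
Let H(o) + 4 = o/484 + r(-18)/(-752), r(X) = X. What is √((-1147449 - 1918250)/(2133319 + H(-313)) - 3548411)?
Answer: I*√33426449093873252912379246267/97057270907 ≈ 1883.7*I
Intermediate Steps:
H(o) = -1495/376 + o/484 (H(o) = -4 + (o/484 - 18/(-752)) = -4 + (o*(1/484) - 18*(-1/752)) = -4 + (o/484 + 9/376) = -4 + (9/376 + o/484) = -1495/376 + o/484)
√((-1147449 - 1918250)/(2133319 + H(-313)) - 3548411) = √((-1147449 - 1918250)/(2133319 + (-1495/376 + (1/484)*(-313))) - 3548411) = √(-3065699/(2133319 + (-1495/376 - 313/484)) - 3548411) = √(-3065699/(2133319 - 210317/45496) - 3548411) = √(-3065699/97057270907/45496 - 3548411) = √(-3065699*45496/97057270907 - 3548411) = √(-139477041704/97057270907 - 3548411) = √(-344399227193420481/97057270907) = I*√33426449093873252912379246267/97057270907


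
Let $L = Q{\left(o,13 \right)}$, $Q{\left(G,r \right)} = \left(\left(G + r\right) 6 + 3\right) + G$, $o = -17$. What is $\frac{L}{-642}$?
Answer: $\frac{19}{321} \approx 0.05919$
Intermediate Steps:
$Q{\left(G,r \right)} = 3 + 6 r + 7 G$ ($Q{\left(G,r \right)} = \left(\left(6 G + 6 r\right) + 3\right) + G = \left(3 + 6 G + 6 r\right) + G = 3 + 6 r + 7 G$)
$L = -38$ ($L = 3 + 6 \cdot 13 + 7 \left(-17\right) = 3 + 78 - 119 = -38$)
$\frac{L}{-642} = - \frac{38}{-642} = \left(-38\right) \left(- \frac{1}{642}\right) = \frac{19}{321}$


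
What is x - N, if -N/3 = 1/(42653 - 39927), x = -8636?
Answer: -23541733/2726 ≈ -8636.0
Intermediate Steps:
N = -3/2726 (N = -3/(42653 - 39927) = -3/2726 ≈ -0.0011005)
x - N = -8636 - 1*(-3/2726) = -8636 + 3/2726 = -23541733/2726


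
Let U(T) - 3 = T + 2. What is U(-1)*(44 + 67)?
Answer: 444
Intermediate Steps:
U(T) = 5 + T (U(T) = 3 + (T + 2) = 3 + (2 + T) = 5 + T)
U(-1)*(44 + 67) = (5 - 1)*(44 + 67) = 4*111 = 444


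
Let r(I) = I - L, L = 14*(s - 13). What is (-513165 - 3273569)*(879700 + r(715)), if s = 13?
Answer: -3333897414610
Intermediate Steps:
L = 0 (L = 14*(13 - 13) = 14*0 = 0)
r(I) = I (r(I) = I - 1*0 = I + 0 = I)
(-513165 - 3273569)*(879700 + r(715)) = (-513165 - 3273569)*(879700 + 715) = -3786734*880415 = -3333897414610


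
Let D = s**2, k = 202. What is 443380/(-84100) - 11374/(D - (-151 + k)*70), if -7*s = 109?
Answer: -1271077451/685621045 ≈ -1.8539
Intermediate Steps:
s = -109/7 (s = -1/7*109 = -109/7 ≈ -15.571)
D = 11881/49 (D = (-109/7)**2 = 11881/49 ≈ 242.47)
443380/(-84100) - 11374/(D - (-151 + k)*70) = 443380/(-84100) - 11374/(11881/49 - (-151 + 202)*70) = 443380*(-1/84100) - 11374/(11881/49 - 51*70) = -22169/4205 - 11374/(11881/49 - 1*3570) = -22169/4205 - 11374/(11881/49 - 3570) = -22169/4205 - 11374/(-163049/49) = -22169/4205 - 11374*(-49/163049) = -22169/4205 + 557326/163049 = -1271077451/685621045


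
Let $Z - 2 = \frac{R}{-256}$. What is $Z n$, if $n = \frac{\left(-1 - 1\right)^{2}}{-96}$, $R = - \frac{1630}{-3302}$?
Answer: $- \frac{281499}{3381248} \approx -0.083253$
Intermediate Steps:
$R = \frac{815}{1651}$ ($R = \left(-1630\right) \left(- \frac{1}{3302}\right) = \frac{815}{1651} \approx 0.49364$)
$Z = \frac{844497}{422656}$ ($Z = 2 + \frac{815}{1651 \left(-256\right)} = 2 + \frac{815}{1651} \left(- \frac{1}{256}\right) = 2 - \frac{815}{422656} = \frac{844497}{422656} \approx 1.9981$)
$n = - \frac{1}{24}$ ($n = \left(-2\right)^{2} \left(- \frac{1}{96}\right) = 4 \left(- \frac{1}{96}\right) = - \frac{1}{24} \approx -0.041667$)
$Z n = \frac{844497}{422656} \left(- \frac{1}{24}\right) = - \frac{281499}{3381248}$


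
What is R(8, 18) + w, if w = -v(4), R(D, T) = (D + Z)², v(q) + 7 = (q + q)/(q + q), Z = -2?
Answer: 42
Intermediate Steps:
v(q) = -6 (v(q) = -7 + (q + q)/(q + q) = -7 + (2*q)/((2*q)) = -7 + (2*q)*(1/(2*q)) = -7 + 1 = -6)
R(D, T) = (-2 + D)² (R(D, T) = (D - 2)² = (-2 + D)²)
w = 6 (w = -1*(-6) = 6)
R(8, 18) + w = (-2 + 8)² + 6 = 6² + 6 = 36 + 6 = 42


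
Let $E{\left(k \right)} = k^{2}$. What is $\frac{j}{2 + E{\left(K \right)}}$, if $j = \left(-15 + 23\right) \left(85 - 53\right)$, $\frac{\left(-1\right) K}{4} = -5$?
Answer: $\frac{128}{201} \approx 0.63682$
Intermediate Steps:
$K = 20$ ($K = \left(-4\right) \left(-5\right) = 20$)
$j = 256$ ($j = 8 \cdot 32 = 256$)
$\frac{j}{2 + E{\left(K \right)}} = \frac{256}{2 + 20^{2}} = \frac{256}{2 + 400} = \frac{256}{402} = 256 \cdot \frac{1}{402} = \frac{128}{201}$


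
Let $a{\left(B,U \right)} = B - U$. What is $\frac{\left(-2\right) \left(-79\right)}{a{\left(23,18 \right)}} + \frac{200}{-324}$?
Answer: $\frac{12548}{405} \approx 30.983$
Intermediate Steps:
$\frac{\left(-2\right) \left(-79\right)}{a{\left(23,18 \right)}} + \frac{200}{-324} = \frac{\left(-2\right) \left(-79\right)}{23 - 18} + \frac{200}{-324} = \frac{158}{23 - 18} + 200 \left(- \frac{1}{324}\right) = \frac{158}{5} - \frac{50}{81} = \frac{12548}{405}$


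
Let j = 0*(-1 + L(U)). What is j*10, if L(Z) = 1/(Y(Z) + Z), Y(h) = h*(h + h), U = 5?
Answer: 0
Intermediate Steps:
Y(h) = 2*h² (Y(h) = h*(2*h) = 2*h²)
L(Z) = 1/(Z + 2*Z²) (L(Z) = 1/(2*Z² + Z) = 1/(Z + 2*Z²))
j = 0 (j = 0*(-1 + 1/(5*(1 + 2*5))) = 0*(-1 + 1/(5*(1 + 10))) = 0*(-1 + (⅕)/11) = 0*(-1 + (⅕)*(1/11)) = 0*(-1 + 1/55) = 0*(-54/55) = 0)
j*10 = 0*10 = 0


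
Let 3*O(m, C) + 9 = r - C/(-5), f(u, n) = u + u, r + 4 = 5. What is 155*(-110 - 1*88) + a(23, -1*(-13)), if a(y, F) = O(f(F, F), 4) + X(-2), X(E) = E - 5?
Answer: -153497/5 ≈ -30699.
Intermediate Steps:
r = 1 (r = -4 + 5 = 1)
f(u, n) = 2*u
O(m, C) = -8/3 + C/15 (O(m, C) = -3 + (1 - C/(-5))/3 = -3 + (1 - C*(-1)/5)/3 = -3 + (1 - (-1)*C/5)/3 = -3 + (1 + C/5)/3 = -3 + (1/3 + C/15) = -8/3 + C/15)
X(E) = -5 + E
a(y, F) = -47/5 (a(y, F) = (-8/3 + (1/15)*4) + (-5 - 2) = (-8/3 + 4/15) - 7 = -12/5 - 7 = -47/5)
155*(-110 - 1*88) + a(23, -1*(-13)) = 155*(-110 - 1*88) - 47/5 = 155*(-110 - 88) - 47/5 = 155*(-198) - 47/5 = -30690 - 47/5 = -153497/5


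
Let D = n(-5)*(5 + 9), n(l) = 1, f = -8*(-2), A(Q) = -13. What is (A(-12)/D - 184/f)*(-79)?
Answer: 6873/7 ≈ 981.86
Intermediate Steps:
f = 16
D = 14 (D = 1*(5 + 9) = 1*14 = 14)
(A(-12)/D - 184/f)*(-79) = (-13/14 - 184/16)*(-79) = (-13*1/14 - 184*1/16)*(-79) = (-13/14 - 23/2)*(-79) = -87/7*(-79) = 6873/7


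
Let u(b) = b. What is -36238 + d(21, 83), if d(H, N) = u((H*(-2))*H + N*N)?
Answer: -30231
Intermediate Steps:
d(H, N) = N² - 2*H² (d(H, N) = (H*(-2))*H + N*N = (-2*H)*H + N² = -2*H² + N² = N² - 2*H²)
-36238 + d(21, 83) = -36238 + (83² - 2*21²) = -36238 + (6889 - 2*441) = -36238 + (6889 - 882) = -36238 + 6007 = -30231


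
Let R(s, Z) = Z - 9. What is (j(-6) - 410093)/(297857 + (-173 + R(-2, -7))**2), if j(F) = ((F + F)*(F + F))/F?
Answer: -410117/333578 ≈ -1.2294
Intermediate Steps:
R(s, Z) = -9 + Z
j(F) = 4*F (j(F) = ((2*F)*(2*F))/F = (4*F**2)/F = 4*F)
(j(-6) - 410093)/(297857 + (-173 + R(-2, -7))**2) = (4*(-6) - 410093)/(297857 + (-173 + (-9 - 7))**2) = (-24 - 410093)/(297857 + (-173 - 16)**2) = -410117/(297857 + (-189)**2) = -410117/(297857 + 35721) = -410117/333578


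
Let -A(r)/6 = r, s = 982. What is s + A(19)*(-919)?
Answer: 105748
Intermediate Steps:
A(r) = -6*r
s + A(19)*(-919) = 982 - 6*19*(-919) = 982 - 114*(-919) = 982 + 104766 = 105748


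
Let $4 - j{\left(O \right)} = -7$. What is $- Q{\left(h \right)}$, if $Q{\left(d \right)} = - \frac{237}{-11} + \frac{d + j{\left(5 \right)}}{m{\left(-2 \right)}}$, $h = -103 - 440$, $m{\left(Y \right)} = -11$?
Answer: $- \frac{769}{11} \approx -69.909$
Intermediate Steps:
$j{\left(O \right)} = 11$ ($j{\left(O \right)} = 4 - -7 = 4 + 7 = 11$)
$h = -543$
$Q{\left(d \right)} = \frac{226}{11} - \frac{d}{11}$ ($Q{\left(d \right)} = - \frac{237}{-11} + \frac{d + 11}{-11} = \left(-237\right) \left(- \frac{1}{11}\right) + \left(11 + d\right) \left(- \frac{1}{11}\right) = \frac{237}{11} - \left(1 + \frac{d}{11}\right) = \frac{226}{11} - \frac{d}{11}$)
$- Q{\left(h \right)} = - (\frac{226}{11} - - \frac{543}{11}) = - (\frac{226}{11} + \frac{543}{11}) = \left(-1\right) \frac{769}{11} = - \frac{769}{11}$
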